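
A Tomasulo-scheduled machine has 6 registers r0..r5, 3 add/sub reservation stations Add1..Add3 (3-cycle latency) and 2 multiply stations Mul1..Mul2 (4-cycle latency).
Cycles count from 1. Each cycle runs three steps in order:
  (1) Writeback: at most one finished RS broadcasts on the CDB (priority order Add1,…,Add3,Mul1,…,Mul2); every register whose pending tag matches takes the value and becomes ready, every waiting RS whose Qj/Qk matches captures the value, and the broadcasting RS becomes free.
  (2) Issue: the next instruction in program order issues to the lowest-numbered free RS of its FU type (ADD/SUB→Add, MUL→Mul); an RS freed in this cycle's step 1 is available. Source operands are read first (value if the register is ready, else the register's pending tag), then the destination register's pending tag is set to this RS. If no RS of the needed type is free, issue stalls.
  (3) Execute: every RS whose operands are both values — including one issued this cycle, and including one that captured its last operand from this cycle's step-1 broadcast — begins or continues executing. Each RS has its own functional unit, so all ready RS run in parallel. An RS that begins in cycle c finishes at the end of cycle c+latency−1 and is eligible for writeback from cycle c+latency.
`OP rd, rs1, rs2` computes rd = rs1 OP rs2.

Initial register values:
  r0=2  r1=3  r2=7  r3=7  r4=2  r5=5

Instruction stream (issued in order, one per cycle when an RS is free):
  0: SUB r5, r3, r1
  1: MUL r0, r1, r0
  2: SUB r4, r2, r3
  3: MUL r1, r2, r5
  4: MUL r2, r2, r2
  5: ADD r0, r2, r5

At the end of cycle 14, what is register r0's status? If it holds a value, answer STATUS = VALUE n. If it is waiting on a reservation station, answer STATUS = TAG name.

cycle 1: issue SUB r5<-Add1 // r0:2,r1:3,r2:7,r3:7,r4:2,r5:Add1
cycle 2: issue MUL r0<-Mul1 // r0:Mul1,r1:3,r2:7,r3:7,r4:2,r5:Add1
cycle 3: issue SUB r4<-Add2 // r0:Mul1,r1:3,r2:7,r3:7,r4:Add2,r5:Add1
cycle 4: CDB Add1=4; issue MUL r1<-Mul2 // r0:Mul1,r1:Mul2,r2:7,r3:7,r4:Add2,r5:4
cycle 5: stall // r0:Mul1,r1:Mul2,r2:7,r3:7,r4:Add2,r5:4
cycle 6: CDB Add2=0; stall // r0:Mul1,r1:Mul2,r2:7,r3:7,r4:0,r5:4
cycle 7: CDB Mul1=6; issue MUL r2<-Mul1 // r0:6,r1:Mul2,r2:Mul1,r3:7,r4:0,r5:4
cycle 8: CDB Mul2=28; issue ADD r0<-Add1 // r0:Add1,r1:28,r2:Mul1,r3:7,r4:0,r5:4
cycle 9: - // r0:Add1,r1:28,r2:Mul1,r3:7,r4:0,r5:4
cycle 10: - // r0:Add1,r1:28,r2:Mul1,r3:7,r4:0,r5:4
cycle 11: CDB Mul1=49 // r0:Add1,r1:28,r2:49,r3:7,r4:0,r5:4
cycle 12: - // r0:Add1,r1:28,r2:49,r3:7,r4:0,r5:4
cycle 13: - // r0:Add1,r1:28,r2:49,r3:7,r4:0,r5:4
cycle 14: CDB Add1=53 // r0:53,r1:28,r2:49,r3:7,r4:0,r5:4

STATUS = VALUE 53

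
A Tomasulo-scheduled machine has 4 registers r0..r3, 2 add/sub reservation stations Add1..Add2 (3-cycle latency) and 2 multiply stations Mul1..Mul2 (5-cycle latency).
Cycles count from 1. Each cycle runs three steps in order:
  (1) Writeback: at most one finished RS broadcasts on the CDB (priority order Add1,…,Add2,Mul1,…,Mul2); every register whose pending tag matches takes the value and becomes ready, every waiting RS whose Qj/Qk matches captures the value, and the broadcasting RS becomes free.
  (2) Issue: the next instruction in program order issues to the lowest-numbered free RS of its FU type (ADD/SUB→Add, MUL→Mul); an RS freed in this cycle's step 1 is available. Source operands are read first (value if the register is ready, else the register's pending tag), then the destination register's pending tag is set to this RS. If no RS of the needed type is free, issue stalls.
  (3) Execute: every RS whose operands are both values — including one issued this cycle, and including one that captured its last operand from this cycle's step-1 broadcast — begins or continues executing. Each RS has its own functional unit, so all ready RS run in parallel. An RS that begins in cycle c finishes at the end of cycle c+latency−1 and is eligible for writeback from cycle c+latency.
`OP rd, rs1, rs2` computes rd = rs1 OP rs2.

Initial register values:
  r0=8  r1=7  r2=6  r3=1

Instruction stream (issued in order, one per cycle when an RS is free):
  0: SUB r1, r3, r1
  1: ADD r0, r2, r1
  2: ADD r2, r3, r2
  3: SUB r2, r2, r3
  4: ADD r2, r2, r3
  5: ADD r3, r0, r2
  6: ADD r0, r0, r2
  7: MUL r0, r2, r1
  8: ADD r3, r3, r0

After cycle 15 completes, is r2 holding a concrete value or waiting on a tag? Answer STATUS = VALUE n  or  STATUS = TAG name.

STATUS = VALUE 7

  c1: issue SUB r1<-Add1  regs: r0:8,r1:Add1,r2:6,r3:1
  c2: issue ADD r0<-Add2  regs: r0:Add2,r1:Add1,r2:6,r3:1
  c3: stall  regs: r0:Add2,r1:Add1,r2:6,r3:1
  c4: CDB Add1=-6; issue ADD r2<-Add1  regs: r0:Add2,r1:-6,r2:Add1,r3:1
  c5: stall  regs: r0:Add2,r1:-6,r2:Add1,r3:1
  c6: stall  regs: r0:Add2,r1:-6,r2:Add1,r3:1
  c7: CDB Add1=7; issue SUB r2<-Add1  regs: r0:Add2,r1:-6,r2:Add1,r3:1
  c8: CDB Add2=0; issue ADD r2<-Add2  regs: r0:0,r1:-6,r2:Add2,r3:1
  c9: stall  regs: r0:0,r1:-6,r2:Add2,r3:1
  c10: CDB Add1=6; issue ADD r3<-Add1  regs: r0:0,r1:-6,r2:Add2,r3:Add1
  c11: stall  regs: r0:0,r1:-6,r2:Add2,r3:Add1
  c12: stall  regs: r0:0,r1:-6,r2:Add2,r3:Add1
  c13: CDB Add2=7; issue ADD r0<-Add2  regs: r0:Add2,r1:-6,r2:7,r3:Add1
  c14: issue MUL r0<-Mul1  regs: r0:Mul1,r1:-6,r2:7,r3:Add1
  c15: stall  regs: r0:Mul1,r1:-6,r2:7,r3:Add1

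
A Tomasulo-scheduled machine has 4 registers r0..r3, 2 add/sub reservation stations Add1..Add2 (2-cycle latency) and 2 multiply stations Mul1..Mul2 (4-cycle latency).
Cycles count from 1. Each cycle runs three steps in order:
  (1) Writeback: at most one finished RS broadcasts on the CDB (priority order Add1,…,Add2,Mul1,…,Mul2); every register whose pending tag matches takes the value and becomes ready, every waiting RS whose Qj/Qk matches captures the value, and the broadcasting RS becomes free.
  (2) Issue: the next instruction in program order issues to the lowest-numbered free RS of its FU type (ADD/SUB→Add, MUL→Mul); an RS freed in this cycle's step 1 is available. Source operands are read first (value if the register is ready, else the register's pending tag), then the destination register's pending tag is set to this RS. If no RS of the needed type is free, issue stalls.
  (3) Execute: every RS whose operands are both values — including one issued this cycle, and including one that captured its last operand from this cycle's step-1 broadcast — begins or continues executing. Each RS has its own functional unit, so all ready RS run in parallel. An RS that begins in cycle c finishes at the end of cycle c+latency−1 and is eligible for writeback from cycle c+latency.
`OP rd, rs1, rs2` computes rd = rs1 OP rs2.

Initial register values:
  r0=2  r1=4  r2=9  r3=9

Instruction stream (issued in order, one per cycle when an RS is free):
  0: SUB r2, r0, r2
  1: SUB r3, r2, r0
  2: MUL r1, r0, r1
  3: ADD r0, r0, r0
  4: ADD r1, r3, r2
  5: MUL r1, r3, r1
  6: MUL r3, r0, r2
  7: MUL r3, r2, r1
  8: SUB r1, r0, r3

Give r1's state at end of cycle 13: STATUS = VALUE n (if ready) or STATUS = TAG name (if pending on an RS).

c1: issue SUB r2<-Add1 | r0:2,r1:4,r2:Add1,r3:9
c2: issue SUB r3<-Add2 | r0:2,r1:4,r2:Add1,r3:Add2
c3: CDB Add1=-7; issue MUL r1<-Mul1 | r0:2,r1:Mul1,r2:-7,r3:Add2
c4: issue ADD r0<-Add1 | r0:Add1,r1:Mul1,r2:-7,r3:Add2
c5: CDB Add2=-9; issue ADD r1<-Add2 | r0:Add1,r1:Add2,r2:-7,r3:-9
c6: CDB Add1=4; issue MUL r1<-Mul2 | r0:4,r1:Mul2,r2:-7,r3:-9
c7: CDB Add2=-16; stall | r0:4,r1:Mul2,r2:-7,r3:-9
c8: CDB Mul1=8; issue MUL r3<-Mul1 | r0:4,r1:Mul2,r2:-7,r3:Mul1
c9: stall | r0:4,r1:Mul2,r2:-7,r3:Mul1
c10: stall | r0:4,r1:Mul2,r2:-7,r3:Mul1
c11: CDB Mul2=144; issue MUL r3<-Mul2 | r0:4,r1:144,r2:-7,r3:Mul2
c12: CDB Mul1=-28; issue SUB r1<-Add1 | r0:4,r1:Add1,r2:-7,r3:Mul2
c13: - | r0:4,r1:Add1,r2:-7,r3:Mul2

STATUS = TAG Add1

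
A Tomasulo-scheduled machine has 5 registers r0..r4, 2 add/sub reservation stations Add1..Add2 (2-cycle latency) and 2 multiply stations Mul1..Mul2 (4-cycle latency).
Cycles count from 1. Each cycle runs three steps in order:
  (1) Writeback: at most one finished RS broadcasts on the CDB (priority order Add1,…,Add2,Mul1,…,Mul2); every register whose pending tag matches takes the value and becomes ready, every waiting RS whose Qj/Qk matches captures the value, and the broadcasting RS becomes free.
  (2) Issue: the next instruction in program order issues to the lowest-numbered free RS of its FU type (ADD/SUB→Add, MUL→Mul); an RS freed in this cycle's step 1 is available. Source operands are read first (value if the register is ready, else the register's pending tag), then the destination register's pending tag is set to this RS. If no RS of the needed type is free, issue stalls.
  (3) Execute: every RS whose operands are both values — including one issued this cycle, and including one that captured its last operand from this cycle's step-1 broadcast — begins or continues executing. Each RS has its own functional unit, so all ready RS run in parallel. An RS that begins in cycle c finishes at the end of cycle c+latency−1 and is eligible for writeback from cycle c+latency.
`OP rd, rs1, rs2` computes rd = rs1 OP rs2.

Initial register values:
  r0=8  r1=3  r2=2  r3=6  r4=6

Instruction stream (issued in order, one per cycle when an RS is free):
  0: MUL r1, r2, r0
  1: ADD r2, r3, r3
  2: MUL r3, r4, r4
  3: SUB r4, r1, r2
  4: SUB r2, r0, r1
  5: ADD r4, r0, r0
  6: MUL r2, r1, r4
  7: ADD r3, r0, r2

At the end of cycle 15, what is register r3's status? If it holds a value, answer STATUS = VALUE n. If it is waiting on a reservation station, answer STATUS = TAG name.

  c1: issue MUL r1<-Mul1  regs: r0:8,r1:Mul1,r2:2,r3:6,r4:6
  c2: issue ADD r2<-Add1  regs: r0:8,r1:Mul1,r2:Add1,r3:6,r4:6
  c3: issue MUL r3<-Mul2  regs: r0:8,r1:Mul1,r2:Add1,r3:Mul2,r4:6
  c4: CDB Add1=12; issue SUB r4<-Add1  regs: r0:8,r1:Mul1,r2:12,r3:Mul2,r4:Add1
  c5: CDB Mul1=16; issue SUB r2<-Add2  regs: r0:8,r1:16,r2:Add2,r3:Mul2,r4:Add1
  c6: stall  regs: r0:8,r1:16,r2:Add2,r3:Mul2,r4:Add1
  c7: CDB Add1=4; issue ADD r4<-Add1  regs: r0:8,r1:16,r2:Add2,r3:Mul2,r4:Add1
  c8: CDB Add2=-8; issue MUL r2<-Mul1  regs: r0:8,r1:16,r2:Mul1,r3:Mul2,r4:Add1
  c9: CDB Add1=16; issue ADD r3<-Add1  regs: r0:8,r1:16,r2:Mul1,r3:Add1,r4:16
  c10: CDB Mul2=36  regs: r0:8,r1:16,r2:Mul1,r3:Add1,r4:16
  c11: -  regs: r0:8,r1:16,r2:Mul1,r3:Add1,r4:16
  c12: -  regs: r0:8,r1:16,r2:Mul1,r3:Add1,r4:16
  c13: CDB Mul1=256  regs: r0:8,r1:16,r2:256,r3:Add1,r4:16
  c14: -  regs: r0:8,r1:16,r2:256,r3:Add1,r4:16
  c15: CDB Add1=264  regs: r0:8,r1:16,r2:256,r3:264,r4:16

STATUS = VALUE 264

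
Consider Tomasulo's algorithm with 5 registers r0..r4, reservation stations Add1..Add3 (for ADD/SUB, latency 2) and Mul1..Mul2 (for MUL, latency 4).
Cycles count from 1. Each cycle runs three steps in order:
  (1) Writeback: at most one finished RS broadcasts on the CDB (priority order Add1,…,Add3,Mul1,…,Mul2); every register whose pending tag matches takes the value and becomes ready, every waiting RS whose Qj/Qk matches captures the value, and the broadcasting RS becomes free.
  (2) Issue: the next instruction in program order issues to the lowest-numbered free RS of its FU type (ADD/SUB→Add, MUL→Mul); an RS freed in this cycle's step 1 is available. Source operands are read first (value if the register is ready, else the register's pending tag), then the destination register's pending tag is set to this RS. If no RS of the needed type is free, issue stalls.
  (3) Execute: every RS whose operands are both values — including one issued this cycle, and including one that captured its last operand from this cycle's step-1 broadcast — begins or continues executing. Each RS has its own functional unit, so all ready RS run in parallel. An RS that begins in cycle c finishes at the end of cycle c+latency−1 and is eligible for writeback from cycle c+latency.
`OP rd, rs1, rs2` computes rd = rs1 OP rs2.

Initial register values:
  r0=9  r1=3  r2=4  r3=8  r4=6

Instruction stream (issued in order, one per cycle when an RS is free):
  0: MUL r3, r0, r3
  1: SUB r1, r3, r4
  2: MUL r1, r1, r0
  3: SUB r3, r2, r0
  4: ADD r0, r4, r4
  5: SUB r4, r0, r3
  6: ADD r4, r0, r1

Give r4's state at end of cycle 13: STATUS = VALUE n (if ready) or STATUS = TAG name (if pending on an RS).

STATUS = VALUE 606

c1: issue MUL r3<-Mul1 | r0:9,r1:3,r2:4,r3:Mul1,r4:6
c2: issue SUB r1<-Add1 | r0:9,r1:Add1,r2:4,r3:Mul1,r4:6
c3: issue MUL r1<-Mul2 | r0:9,r1:Mul2,r2:4,r3:Mul1,r4:6
c4: issue SUB r3<-Add2 | r0:9,r1:Mul2,r2:4,r3:Add2,r4:6
c5: CDB Mul1=72; issue ADD r0<-Add3 | r0:Add3,r1:Mul2,r2:4,r3:Add2,r4:6
c6: CDB Add2=-5; issue SUB r4<-Add2 | r0:Add3,r1:Mul2,r2:4,r3:-5,r4:Add2
c7: CDB Add1=66; issue ADD r4<-Add1 | r0:Add3,r1:Mul2,r2:4,r3:-5,r4:Add1
c8: CDB Add3=12 | r0:12,r1:Mul2,r2:4,r3:-5,r4:Add1
c9: - | r0:12,r1:Mul2,r2:4,r3:-5,r4:Add1
c10: CDB Add2=17 | r0:12,r1:Mul2,r2:4,r3:-5,r4:Add1
c11: CDB Mul2=594 | r0:12,r1:594,r2:4,r3:-5,r4:Add1
c12: - | r0:12,r1:594,r2:4,r3:-5,r4:Add1
c13: CDB Add1=606 | r0:12,r1:594,r2:4,r3:-5,r4:606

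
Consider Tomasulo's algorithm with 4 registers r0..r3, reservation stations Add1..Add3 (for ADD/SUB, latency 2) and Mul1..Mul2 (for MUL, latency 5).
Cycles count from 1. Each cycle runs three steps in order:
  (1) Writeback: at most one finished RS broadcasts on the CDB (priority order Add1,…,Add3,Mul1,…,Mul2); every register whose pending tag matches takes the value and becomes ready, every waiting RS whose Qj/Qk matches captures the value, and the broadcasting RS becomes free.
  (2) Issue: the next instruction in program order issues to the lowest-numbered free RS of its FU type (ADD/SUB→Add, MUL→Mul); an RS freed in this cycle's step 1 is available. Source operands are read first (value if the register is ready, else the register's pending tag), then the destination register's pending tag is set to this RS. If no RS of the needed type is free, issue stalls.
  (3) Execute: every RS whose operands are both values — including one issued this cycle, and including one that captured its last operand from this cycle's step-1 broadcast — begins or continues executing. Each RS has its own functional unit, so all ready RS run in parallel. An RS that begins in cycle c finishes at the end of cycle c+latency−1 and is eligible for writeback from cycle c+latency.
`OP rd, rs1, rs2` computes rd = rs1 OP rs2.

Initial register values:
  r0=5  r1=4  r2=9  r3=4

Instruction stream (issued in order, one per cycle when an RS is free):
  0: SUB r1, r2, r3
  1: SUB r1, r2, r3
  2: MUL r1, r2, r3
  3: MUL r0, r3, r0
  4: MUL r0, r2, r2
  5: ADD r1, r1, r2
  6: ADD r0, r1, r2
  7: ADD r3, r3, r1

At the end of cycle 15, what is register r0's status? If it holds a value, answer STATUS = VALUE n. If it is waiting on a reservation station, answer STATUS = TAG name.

  c1: issue SUB r1<-Add1  regs: r0:5,r1:Add1,r2:9,r3:4
  c2: issue SUB r1<-Add2  regs: r0:5,r1:Add2,r2:9,r3:4
  c3: CDB Add1=5; issue MUL r1<-Mul1  regs: r0:5,r1:Mul1,r2:9,r3:4
  c4: CDB Add2=5; issue MUL r0<-Mul2  regs: r0:Mul2,r1:Mul1,r2:9,r3:4
  c5: stall  regs: r0:Mul2,r1:Mul1,r2:9,r3:4
  c6: stall  regs: r0:Mul2,r1:Mul1,r2:9,r3:4
  c7: stall  regs: r0:Mul2,r1:Mul1,r2:9,r3:4
  c8: CDB Mul1=36; issue MUL r0<-Mul1  regs: r0:Mul1,r1:36,r2:9,r3:4
  c9: CDB Mul2=20; issue ADD r1<-Add1  regs: r0:Mul1,r1:Add1,r2:9,r3:4
  c10: issue ADD r0<-Add2  regs: r0:Add2,r1:Add1,r2:9,r3:4
  c11: CDB Add1=45; issue ADD r3<-Add1  regs: r0:Add2,r1:45,r2:9,r3:Add1
  c12: -  regs: r0:Add2,r1:45,r2:9,r3:Add1
  c13: CDB Add1=49  regs: r0:Add2,r1:45,r2:9,r3:49
  c14: CDB Add2=54  regs: r0:54,r1:45,r2:9,r3:49
  c15: CDB Mul1=81  regs: r0:54,r1:45,r2:9,r3:49

STATUS = VALUE 54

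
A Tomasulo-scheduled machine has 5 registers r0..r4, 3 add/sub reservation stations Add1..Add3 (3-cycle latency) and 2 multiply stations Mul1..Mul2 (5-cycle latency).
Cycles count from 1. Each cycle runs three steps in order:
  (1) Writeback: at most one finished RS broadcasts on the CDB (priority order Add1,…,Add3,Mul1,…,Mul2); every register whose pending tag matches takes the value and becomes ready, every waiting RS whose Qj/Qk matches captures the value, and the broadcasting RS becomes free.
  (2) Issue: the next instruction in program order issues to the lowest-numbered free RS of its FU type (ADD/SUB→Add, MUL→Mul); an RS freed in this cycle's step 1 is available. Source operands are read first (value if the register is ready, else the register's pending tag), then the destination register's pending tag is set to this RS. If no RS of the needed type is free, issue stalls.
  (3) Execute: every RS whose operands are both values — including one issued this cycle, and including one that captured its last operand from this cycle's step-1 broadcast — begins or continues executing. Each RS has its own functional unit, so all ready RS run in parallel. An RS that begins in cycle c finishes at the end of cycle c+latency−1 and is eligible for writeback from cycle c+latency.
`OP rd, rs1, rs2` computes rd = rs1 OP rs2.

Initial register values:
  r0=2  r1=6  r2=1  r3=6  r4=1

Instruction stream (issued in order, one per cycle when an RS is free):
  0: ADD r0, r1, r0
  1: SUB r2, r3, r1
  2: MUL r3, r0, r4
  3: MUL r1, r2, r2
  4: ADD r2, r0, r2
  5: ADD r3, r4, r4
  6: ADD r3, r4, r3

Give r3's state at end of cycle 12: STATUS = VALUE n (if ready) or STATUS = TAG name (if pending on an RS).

STATUS = VALUE 3

  c1: issue ADD r0<-Add1  regs: r0:Add1,r1:6,r2:1,r3:6,r4:1
  c2: issue SUB r2<-Add2  regs: r0:Add1,r1:6,r2:Add2,r3:6,r4:1
  c3: issue MUL r3<-Mul1  regs: r0:Add1,r1:6,r2:Add2,r3:Mul1,r4:1
  c4: CDB Add1=8; issue MUL r1<-Mul2  regs: r0:8,r1:Mul2,r2:Add2,r3:Mul1,r4:1
  c5: CDB Add2=0; issue ADD r2<-Add1  regs: r0:8,r1:Mul2,r2:Add1,r3:Mul1,r4:1
  c6: issue ADD r3<-Add2  regs: r0:8,r1:Mul2,r2:Add1,r3:Add2,r4:1
  c7: issue ADD r3<-Add3  regs: r0:8,r1:Mul2,r2:Add1,r3:Add3,r4:1
  c8: CDB Add1=8  regs: r0:8,r1:Mul2,r2:8,r3:Add3,r4:1
  c9: CDB Add2=2  regs: r0:8,r1:Mul2,r2:8,r3:Add3,r4:1
  c10: CDB Mul1=8  regs: r0:8,r1:Mul2,r2:8,r3:Add3,r4:1
  c11: CDB Mul2=0  regs: r0:8,r1:0,r2:8,r3:Add3,r4:1
  c12: CDB Add3=3  regs: r0:8,r1:0,r2:8,r3:3,r4:1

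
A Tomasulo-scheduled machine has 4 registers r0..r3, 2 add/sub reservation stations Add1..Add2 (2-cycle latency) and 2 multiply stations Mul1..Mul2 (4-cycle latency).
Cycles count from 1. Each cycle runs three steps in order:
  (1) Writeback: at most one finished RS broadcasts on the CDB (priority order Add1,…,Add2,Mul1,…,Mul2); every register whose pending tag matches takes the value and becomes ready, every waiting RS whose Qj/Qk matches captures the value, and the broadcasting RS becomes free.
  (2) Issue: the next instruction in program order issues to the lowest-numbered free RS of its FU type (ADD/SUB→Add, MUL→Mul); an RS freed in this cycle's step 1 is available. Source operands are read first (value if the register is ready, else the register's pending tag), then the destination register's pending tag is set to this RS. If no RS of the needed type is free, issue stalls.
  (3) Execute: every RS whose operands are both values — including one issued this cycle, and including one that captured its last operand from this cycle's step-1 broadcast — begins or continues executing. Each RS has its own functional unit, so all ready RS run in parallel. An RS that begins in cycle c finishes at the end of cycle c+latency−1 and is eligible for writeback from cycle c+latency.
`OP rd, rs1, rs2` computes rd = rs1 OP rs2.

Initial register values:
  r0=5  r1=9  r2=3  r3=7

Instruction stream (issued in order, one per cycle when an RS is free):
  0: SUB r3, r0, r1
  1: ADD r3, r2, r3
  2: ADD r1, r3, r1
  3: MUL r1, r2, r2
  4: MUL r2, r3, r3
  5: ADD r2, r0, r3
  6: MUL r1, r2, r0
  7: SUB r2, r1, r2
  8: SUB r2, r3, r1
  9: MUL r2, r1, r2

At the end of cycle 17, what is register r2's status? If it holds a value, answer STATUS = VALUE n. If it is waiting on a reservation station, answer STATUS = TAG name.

STATUS = TAG Mul2

cycle 1: issue SUB r3<-Add1 // r0:5,r1:9,r2:3,r3:Add1
cycle 2: issue ADD r3<-Add2 // r0:5,r1:9,r2:3,r3:Add2
cycle 3: CDB Add1=-4; issue ADD r1<-Add1 // r0:5,r1:Add1,r2:3,r3:Add2
cycle 4: issue MUL r1<-Mul1 // r0:5,r1:Mul1,r2:3,r3:Add2
cycle 5: CDB Add2=-1; issue MUL r2<-Mul2 // r0:5,r1:Mul1,r2:Mul2,r3:-1
cycle 6: issue ADD r2<-Add2 // r0:5,r1:Mul1,r2:Add2,r3:-1
cycle 7: CDB Add1=8; stall // r0:5,r1:Mul1,r2:Add2,r3:-1
cycle 8: CDB Add2=4; stall // r0:5,r1:Mul1,r2:4,r3:-1
cycle 9: CDB Mul1=9; issue MUL r1<-Mul1 // r0:5,r1:Mul1,r2:4,r3:-1
cycle 10: CDB Mul2=1; issue SUB r2<-Add1 // r0:5,r1:Mul1,r2:Add1,r3:-1
cycle 11: issue SUB r2<-Add2 // r0:5,r1:Mul1,r2:Add2,r3:-1
cycle 12: issue MUL r2<-Mul2 // r0:5,r1:Mul1,r2:Mul2,r3:-1
cycle 13: CDB Mul1=20 // r0:5,r1:20,r2:Mul2,r3:-1
cycle 14: - // r0:5,r1:20,r2:Mul2,r3:-1
cycle 15: CDB Add1=16 // r0:5,r1:20,r2:Mul2,r3:-1
cycle 16: CDB Add2=-21 // r0:5,r1:20,r2:Mul2,r3:-1
cycle 17: - // r0:5,r1:20,r2:Mul2,r3:-1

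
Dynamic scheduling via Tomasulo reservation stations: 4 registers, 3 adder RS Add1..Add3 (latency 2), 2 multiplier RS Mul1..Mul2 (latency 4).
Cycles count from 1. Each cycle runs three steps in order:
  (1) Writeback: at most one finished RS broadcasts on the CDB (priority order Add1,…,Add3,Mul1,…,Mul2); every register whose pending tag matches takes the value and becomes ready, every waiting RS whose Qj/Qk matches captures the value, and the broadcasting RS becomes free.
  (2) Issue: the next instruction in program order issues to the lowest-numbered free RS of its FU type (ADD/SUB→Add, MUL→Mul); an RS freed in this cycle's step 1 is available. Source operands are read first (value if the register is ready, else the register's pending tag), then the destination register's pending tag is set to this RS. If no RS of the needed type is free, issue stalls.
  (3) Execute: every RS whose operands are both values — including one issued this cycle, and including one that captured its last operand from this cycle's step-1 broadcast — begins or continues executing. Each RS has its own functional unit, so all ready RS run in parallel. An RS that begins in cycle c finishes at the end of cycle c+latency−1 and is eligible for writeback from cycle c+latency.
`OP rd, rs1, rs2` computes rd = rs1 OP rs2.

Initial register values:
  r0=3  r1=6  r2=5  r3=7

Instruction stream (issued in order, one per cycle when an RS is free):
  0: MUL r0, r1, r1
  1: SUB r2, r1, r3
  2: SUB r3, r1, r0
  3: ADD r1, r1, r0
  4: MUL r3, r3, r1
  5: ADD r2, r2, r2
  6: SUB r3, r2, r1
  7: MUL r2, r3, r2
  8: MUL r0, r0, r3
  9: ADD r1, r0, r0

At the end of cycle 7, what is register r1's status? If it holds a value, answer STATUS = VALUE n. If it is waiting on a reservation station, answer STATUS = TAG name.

STATUS = VALUE 42

  c1: issue MUL r0<-Mul1  regs: r0:Mul1,r1:6,r2:5,r3:7
  c2: issue SUB r2<-Add1  regs: r0:Mul1,r1:6,r2:Add1,r3:7
  c3: issue SUB r3<-Add2  regs: r0:Mul1,r1:6,r2:Add1,r3:Add2
  c4: CDB Add1=-1; issue ADD r1<-Add1  regs: r0:Mul1,r1:Add1,r2:-1,r3:Add2
  c5: CDB Mul1=36; issue MUL r3<-Mul1  regs: r0:36,r1:Add1,r2:-1,r3:Mul1
  c6: issue ADD r2<-Add3  regs: r0:36,r1:Add1,r2:Add3,r3:Mul1
  c7: CDB Add1=42; issue SUB r3<-Add1  regs: r0:36,r1:42,r2:Add3,r3:Add1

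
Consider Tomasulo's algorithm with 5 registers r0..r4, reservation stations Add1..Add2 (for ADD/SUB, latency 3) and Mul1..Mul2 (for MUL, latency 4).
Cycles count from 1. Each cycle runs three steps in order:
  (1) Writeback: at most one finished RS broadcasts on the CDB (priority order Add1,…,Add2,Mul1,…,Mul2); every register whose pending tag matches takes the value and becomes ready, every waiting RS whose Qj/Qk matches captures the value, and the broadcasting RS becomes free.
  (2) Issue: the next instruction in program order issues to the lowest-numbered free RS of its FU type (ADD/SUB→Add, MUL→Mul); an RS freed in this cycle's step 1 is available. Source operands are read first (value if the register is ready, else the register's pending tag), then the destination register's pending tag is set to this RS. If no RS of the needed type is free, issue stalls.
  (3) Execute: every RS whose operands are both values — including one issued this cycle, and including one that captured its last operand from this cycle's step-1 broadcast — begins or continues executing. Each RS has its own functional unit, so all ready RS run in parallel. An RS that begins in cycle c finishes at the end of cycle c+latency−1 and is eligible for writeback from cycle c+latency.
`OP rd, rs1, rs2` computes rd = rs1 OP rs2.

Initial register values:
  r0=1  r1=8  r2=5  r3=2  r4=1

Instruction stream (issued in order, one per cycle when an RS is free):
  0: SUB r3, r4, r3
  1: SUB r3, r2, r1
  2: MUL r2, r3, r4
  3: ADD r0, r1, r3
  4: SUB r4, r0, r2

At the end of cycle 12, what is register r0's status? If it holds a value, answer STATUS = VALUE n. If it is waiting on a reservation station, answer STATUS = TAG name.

  c1: issue SUB r3<-Add1  regs: r0:1,r1:8,r2:5,r3:Add1,r4:1
  c2: issue SUB r3<-Add2  regs: r0:1,r1:8,r2:5,r3:Add2,r4:1
  c3: issue MUL r2<-Mul1  regs: r0:1,r1:8,r2:Mul1,r3:Add2,r4:1
  c4: CDB Add1=-1; issue ADD r0<-Add1  regs: r0:Add1,r1:8,r2:Mul1,r3:Add2,r4:1
  c5: CDB Add2=-3; issue SUB r4<-Add2  regs: r0:Add1,r1:8,r2:Mul1,r3:-3,r4:Add2
  c6: -  regs: r0:Add1,r1:8,r2:Mul1,r3:-3,r4:Add2
  c7: -  regs: r0:Add1,r1:8,r2:Mul1,r3:-3,r4:Add2
  c8: CDB Add1=5  regs: r0:5,r1:8,r2:Mul1,r3:-3,r4:Add2
  c9: CDB Mul1=-3  regs: r0:5,r1:8,r2:-3,r3:-3,r4:Add2
  c10: -  regs: r0:5,r1:8,r2:-3,r3:-3,r4:Add2
  c11: -  regs: r0:5,r1:8,r2:-3,r3:-3,r4:Add2
  c12: CDB Add2=8  regs: r0:5,r1:8,r2:-3,r3:-3,r4:8

STATUS = VALUE 5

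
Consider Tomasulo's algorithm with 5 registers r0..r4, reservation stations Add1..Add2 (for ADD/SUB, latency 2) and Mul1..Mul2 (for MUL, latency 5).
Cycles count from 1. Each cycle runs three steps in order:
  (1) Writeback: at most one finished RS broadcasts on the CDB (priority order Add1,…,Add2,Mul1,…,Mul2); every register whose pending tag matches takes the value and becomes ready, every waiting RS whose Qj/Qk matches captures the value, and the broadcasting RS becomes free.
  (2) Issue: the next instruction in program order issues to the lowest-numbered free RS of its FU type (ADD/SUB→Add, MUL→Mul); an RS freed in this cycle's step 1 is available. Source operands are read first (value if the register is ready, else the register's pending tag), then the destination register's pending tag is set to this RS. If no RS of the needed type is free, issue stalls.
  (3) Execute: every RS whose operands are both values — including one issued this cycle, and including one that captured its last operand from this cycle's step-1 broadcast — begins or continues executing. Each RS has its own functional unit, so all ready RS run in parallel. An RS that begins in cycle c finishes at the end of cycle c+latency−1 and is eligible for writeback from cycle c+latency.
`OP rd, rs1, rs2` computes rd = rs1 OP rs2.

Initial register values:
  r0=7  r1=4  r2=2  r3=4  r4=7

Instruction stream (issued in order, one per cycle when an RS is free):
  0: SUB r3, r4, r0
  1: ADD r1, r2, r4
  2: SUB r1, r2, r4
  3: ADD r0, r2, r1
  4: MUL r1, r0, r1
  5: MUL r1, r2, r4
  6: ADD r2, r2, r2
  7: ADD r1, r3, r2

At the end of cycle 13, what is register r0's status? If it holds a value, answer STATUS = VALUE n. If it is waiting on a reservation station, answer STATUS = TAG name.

STATUS = VALUE -3

cycle 1: issue SUB r3<-Add1 // r0:7,r1:4,r2:2,r3:Add1,r4:7
cycle 2: issue ADD r1<-Add2 // r0:7,r1:Add2,r2:2,r3:Add1,r4:7
cycle 3: CDB Add1=0; issue SUB r1<-Add1 // r0:7,r1:Add1,r2:2,r3:0,r4:7
cycle 4: CDB Add2=9; issue ADD r0<-Add2 // r0:Add2,r1:Add1,r2:2,r3:0,r4:7
cycle 5: CDB Add1=-5; issue MUL r1<-Mul1 // r0:Add2,r1:Mul1,r2:2,r3:0,r4:7
cycle 6: issue MUL r1<-Mul2 // r0:Add2,r1:Mul2,r2:2,r3:0,r4:7
cycle 7: CDB Add2=-3; issue ADD r2<-Add1 // r0:-3,r1:Mul2,r2:Add1,r3:0,r4:7
cycle 8: issue ADD r1<-Add2 // r0:-3,r1:Add2,r2:Add1,r3:0,r4:7
cycle 9: CDB Add1=4 // r0:-3,r1:Add2,r2:4,r3:0,r4:7
cycle 10: - // r0:-3,r1:Add2,r2:4,r3:0,r4:7
cycle 11: CDB Add2=4 // r0:-3,r1:4,r2:4,r3:0,r4:7
cycle 12: CDB Mul1=15 // r0:-3,r1:4,r2:4,r3:0,r4:7
cycle 13: CDB Mul2=14 // r0:-3,r1:4,r2:4,r3:0,r4:7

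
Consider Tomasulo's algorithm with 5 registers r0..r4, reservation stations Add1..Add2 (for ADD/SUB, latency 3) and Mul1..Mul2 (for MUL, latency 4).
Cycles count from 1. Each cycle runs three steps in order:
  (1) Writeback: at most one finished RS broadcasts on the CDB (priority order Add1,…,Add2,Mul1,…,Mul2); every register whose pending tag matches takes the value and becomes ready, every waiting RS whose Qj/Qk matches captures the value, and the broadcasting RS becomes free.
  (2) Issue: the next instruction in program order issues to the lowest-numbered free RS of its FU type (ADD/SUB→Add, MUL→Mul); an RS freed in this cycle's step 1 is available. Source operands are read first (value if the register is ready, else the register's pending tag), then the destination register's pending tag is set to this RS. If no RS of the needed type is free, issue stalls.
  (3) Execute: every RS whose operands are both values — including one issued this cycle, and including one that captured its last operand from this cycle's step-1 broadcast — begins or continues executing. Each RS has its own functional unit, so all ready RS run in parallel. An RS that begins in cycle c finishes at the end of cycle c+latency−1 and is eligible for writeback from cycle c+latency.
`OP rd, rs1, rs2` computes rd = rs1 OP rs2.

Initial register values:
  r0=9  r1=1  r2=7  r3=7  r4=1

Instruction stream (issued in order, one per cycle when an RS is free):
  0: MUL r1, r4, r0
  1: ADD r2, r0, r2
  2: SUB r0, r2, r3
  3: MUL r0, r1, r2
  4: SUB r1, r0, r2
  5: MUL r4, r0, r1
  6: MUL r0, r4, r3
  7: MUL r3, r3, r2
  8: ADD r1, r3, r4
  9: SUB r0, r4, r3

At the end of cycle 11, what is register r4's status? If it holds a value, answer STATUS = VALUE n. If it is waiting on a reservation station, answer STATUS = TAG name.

STATUS = TAG Mul1

c1: issue MUL r1<-Mul1 | r0:9,r1:Mul1,r2:7,r3:7,r4:1
c2: issue ADD r2<-Add1 | r0:9,r1:Mul1,r2:Add1,r3:7,r4:1
c3: issue SUB r0<-Add2 | r0:Add2,r1:Mul1,r2:Add1,r3:7,r4:1
c4: issue MUL r0<-Mul2 | r0:Mul2,r1:Mul1,r2:Add1,r3:7,r4:1
c5: CDB Add1=16; issue SUB r1<-Add1 | r0:Mul2,r1:Add1,r2:16,r3:7,r4:1
c6: CDB Mul1=9; issue MUL r4<-Mul1 | r0:Mul2,r1:Add1,r2:16,r3:7,r4:Mul1
c7: stall | r0:Mul2,r1:Add1,r2:16,r3:7,r4:Mul1
c8: CDB Add2=9; stall | r0:Mul2,r1:Add1,r2:16,r3:7,r4:Mul1
c9: stall | r0:Mul2,r1:Add1,r2:16,r3:7,r4:Mul1
c10: CDB Mul2=144; issue MUL r0<-Mul2 | r0:Mul2,r1:Add1,r2:16,r3:7,r4:Mul1
c11: stall | r0:Mul2,r1:Add1,r2:16,r3:7,r4:Mul1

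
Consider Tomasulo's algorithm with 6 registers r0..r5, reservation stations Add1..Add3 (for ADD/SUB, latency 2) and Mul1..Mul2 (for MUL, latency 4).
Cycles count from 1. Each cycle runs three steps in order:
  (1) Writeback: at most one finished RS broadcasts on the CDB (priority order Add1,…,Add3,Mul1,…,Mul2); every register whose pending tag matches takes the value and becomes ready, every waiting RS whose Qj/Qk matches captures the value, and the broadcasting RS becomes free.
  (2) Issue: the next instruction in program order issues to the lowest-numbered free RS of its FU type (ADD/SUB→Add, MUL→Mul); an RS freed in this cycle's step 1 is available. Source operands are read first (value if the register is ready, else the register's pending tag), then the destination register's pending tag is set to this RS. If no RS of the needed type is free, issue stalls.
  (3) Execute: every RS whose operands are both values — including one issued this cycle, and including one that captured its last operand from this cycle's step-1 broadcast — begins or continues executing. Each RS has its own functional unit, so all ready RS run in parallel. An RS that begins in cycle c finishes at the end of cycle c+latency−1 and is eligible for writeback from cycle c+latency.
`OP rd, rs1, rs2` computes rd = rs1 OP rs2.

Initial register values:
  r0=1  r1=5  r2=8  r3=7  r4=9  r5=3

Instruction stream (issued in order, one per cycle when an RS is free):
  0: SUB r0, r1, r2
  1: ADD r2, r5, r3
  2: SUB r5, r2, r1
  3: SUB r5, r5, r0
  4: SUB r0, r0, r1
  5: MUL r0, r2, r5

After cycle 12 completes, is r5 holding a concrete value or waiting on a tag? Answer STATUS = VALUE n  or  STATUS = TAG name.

c1: issue SUB r0<-Add1 | r0:Add1,r1:5,r2:8,r3:7,r4:9,r5:3
c2: issue ADD r2<-Add2 | r0:Add1,r1:5,r2:Add2,r3:7,r4:9,r5:3
c3: CDB Add1=-3; issue SUB r5<-Add1 | r0:-3,r1:5,r2:Add2,r3:7,r4:9,r5:Add1
c4: CDB Add2=10; issue SUB r5<-Add2 | r0:-3,r1:5,r2:10,r3:7,r4:9,r5:Add2
c5: issue SUB r0<-Add3 | r0:Add3,r1:5,r2:10,r3:7,r4:9,r5:Add2
c6: CDB Add1=5; issue MUL r0<-Mul1 | r0:Mul1,r1:5,r2:10,r3:7,r4:9,r5:Add2
c7: CDB Add3=-8 | r0:Mul1,r1:5,r2:10,r3:7,r4:9,r5:Add2
c8: CDB Add2=8 | r0:Mul1,r1:5,r2:10,r3:7,r4:9,r5:8
c9: - | r0:Mul1,r1:5,r2:10,r3:7,r4:9,r5:8
c10: - | r0:Mul1,r1:5,r2:10,r3:7,r4:9,r5:8
c11: - | r0:Mul1,r1:5,r2:10,r3:7,r4:9,r5:8
c12: CDB Mul1=80 | r0:80,r1:5,r2:10,r3:7,r4:9,r5:8

STATUS = VALUE 8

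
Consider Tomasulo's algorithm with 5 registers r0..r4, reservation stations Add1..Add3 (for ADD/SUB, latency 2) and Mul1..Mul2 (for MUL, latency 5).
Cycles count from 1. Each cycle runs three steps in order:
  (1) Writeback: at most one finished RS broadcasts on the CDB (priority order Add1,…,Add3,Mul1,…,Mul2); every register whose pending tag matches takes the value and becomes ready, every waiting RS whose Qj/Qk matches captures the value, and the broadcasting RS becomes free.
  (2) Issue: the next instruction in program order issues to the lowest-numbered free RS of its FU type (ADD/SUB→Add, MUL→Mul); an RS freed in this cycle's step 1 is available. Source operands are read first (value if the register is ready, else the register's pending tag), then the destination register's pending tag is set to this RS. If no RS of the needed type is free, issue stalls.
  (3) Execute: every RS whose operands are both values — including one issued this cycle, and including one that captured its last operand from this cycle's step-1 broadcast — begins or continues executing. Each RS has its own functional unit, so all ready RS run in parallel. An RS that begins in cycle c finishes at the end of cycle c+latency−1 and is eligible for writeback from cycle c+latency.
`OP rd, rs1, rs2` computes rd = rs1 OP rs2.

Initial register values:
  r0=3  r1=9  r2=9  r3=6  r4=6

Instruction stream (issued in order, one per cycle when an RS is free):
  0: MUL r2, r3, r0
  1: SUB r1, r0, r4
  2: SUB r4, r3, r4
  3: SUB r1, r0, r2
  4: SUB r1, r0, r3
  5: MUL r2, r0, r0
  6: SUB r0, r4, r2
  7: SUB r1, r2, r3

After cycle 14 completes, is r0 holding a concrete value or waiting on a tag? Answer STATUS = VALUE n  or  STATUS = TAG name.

STATUS = VALUE -9

c1: issue MUL r2<-Mul1 | r0:3,r1:9,r2:Mul1,r3:6,r4:6
c2: issue SUB r1<-Add1 | r0:3,r1:Add1,r2:Mul1,r3:6,r4:6
c3: issue SUB r4<-Add2 | r0:3,r1:Add1,r2:Mul1,r3:6,r4:Add2
c4: CDB Add1=-3; issue SUB r1<-Add1 | r0:3,r1:Add1,r2:Mul1,r3:6,r4:Add2
c5: CDB Add2=0; issue SUB r1<-Add2 | r0:3,r1:Add2,r2:Mul1,r3:6,r4:0
c6: CDB Mul1=18; issue MUL r2<-Mul1 | r0:3,r1:Add2,r2:Mul1,r3:6,r4:0
c7: CDB Add2=-3; issue SUB r0<-Add2 | r0:Add2,r1:-3,r2:Mul1,r3:6,r4:0
c8: CDB Add1=-15; issue SUB r1<-Add1 | r0:Add2,r1:Add1,r2:Mul1,r3:6,r4:0
c9: - | r0:Add2,r1:Add1,r2:Mul1,r3:6,r4:0
c10: - | r0:Add2,r1:Add1,r2:Mul1,r3:6,r4:0
c11: CDB Mul1=9 | r0:Add2,r1:Add1,r2:9,r3:6,r4:0
c12: - | r0:Add2,r1:Add1,r2:9,r3:6,r4:0
c13: CDB Add1=3 | r0:Add2,r1:3,r2:9,r3:6,r4:0
c14: CDB Add2=-9 | r0:-9,r1:3,r2:9,r3:6,r4:0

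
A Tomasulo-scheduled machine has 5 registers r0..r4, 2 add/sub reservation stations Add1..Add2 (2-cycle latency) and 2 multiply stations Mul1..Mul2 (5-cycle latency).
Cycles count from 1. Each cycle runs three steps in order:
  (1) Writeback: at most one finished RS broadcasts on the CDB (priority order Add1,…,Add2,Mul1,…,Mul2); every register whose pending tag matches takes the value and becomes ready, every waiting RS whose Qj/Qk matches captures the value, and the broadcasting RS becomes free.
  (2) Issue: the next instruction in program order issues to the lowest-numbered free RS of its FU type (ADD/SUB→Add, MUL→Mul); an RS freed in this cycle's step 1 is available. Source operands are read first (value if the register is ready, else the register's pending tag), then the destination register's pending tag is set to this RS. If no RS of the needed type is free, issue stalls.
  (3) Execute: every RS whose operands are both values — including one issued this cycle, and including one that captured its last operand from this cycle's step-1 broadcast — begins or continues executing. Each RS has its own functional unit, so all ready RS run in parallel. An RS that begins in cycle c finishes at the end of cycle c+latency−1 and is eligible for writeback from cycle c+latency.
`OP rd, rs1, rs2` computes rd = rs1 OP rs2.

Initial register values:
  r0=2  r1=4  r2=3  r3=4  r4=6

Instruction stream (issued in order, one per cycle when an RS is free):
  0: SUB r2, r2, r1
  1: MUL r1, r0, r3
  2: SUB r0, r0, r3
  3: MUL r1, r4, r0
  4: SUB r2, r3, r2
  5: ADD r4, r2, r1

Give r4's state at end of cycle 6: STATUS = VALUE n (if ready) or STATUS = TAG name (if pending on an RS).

STATUS = TAG Add2

cycle 1: issue SUB r2<-Add1 // r0:2,r1:4,r2:Add1,r3:4,r4:6
cycle 2: issue MUL r1<-Mul1 // r0:2,r1:Mul1,r2:Add1,r3:4,r4:6
cycle 3: CDB Add1=-1; issue SUB r0<-Add1 // r0:Add1,r1:Mul1,r2:-1,r3:4,r4:6
cycle 4: issue MUL r1<-Mul2 // r0:Add1,r1:Mul2,r2:-1,r3:4,r4:6
cycle 5: CDB Add1=-2; issue SUB r2<-Add1 // r0:-2,r1:Mul2,r2:Add1,r3:4,r4:6
cycle 6: issue ADD r4<-Add2 // r0:-2,r1:Mul2,r2:Add1,r3:4,r4:Add2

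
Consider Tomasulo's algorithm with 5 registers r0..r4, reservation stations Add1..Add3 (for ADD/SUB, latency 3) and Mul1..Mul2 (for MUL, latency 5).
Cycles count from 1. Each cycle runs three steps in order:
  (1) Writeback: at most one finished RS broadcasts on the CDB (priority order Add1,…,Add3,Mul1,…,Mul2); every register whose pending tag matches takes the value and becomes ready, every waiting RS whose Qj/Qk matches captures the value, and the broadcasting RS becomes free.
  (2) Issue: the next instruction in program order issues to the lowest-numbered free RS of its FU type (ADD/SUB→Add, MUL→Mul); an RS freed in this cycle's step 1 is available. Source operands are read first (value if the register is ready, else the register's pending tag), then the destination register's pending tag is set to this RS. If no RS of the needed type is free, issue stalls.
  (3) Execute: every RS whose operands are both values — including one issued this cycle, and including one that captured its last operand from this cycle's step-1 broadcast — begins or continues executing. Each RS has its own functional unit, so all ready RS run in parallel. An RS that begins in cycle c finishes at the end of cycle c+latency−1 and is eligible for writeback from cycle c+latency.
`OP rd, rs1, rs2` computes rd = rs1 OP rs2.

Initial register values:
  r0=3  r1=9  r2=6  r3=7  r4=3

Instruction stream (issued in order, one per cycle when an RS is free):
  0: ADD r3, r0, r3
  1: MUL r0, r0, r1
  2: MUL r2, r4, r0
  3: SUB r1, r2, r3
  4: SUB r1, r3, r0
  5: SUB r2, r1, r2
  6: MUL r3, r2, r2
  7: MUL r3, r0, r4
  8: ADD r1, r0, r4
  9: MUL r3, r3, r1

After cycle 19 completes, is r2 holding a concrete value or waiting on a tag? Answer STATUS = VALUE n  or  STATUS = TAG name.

c1: issue ADD r3<-Add1 | r0:3,r1:9,r2:6,r3:Add1,r4:3
c2: issue MUL r0<-Mul1 | r0:Mul1,r1:9,r2:6,r3:Add1,r4:3
c3: issue MUL r2<-Mul2 | r0:Mul1,r1:9,r2:Mul2,r3:Add1,r4:3
c4: CDB Add1=10; issue SUB r1<-Add1 | r0:Mul1,r1:Add1,r2:Mul2,r3:10,r4:3
c5: issue SUB r1<-Add2 | r0:Mul1,r1:Add2,r2:Mul2,r3:10,r4:3
c6: issue SUB r2<-Add3 | r0:Mul1,r1:Add2,r2:Add3,r3:10,r4:3
c7: CDB Mul1=27; issue MUL r3<-Mul1 | r0:27,r1:Add2,r2:Add3,r3:Mul1,r4:3
c8: stall | r0:27,r1:Add2,r2:Add3,r3:Mul1,r4:3
c9: stall | r0:27,r1:Add2,r2:Add3,r3:Mul1,r4:3
c10: CDB Add2=-17; stall | r0:27,r1:-17,r2:Add3,r3:Mul1,r4:3
c11: stall | r0:27,r1:-17,r2:Add3,r3:Mul1,r4:3
c12: CDB Mul2=81; issue MUL r3<-Mul2 | r0:27,r1:-17,r2:Add3,r3:Mul2,r4:3
c13: issue ADD r1<-Add2 | r0:27,r1:Add2,r2:Add3,r3:Mul2,r4:3
c14: stall | r0:27,r1:Add2,r2:Add3,r3:Mul2,r4:3
c15: CDB Add1=71; stall | r0:27,r1:Add2,r2:Add3,r3:Mul2,r4:3
c16: CDB Add2=30; stall | r0:27,r1:30,r2:Add3,r3:Mul2,r4:3
c17: CDB Add3=-98; stall | r0:27,r1:30,r2:-98,r3:Mul2,r4:3
c18: CDB Mul2=81; issue MUL r3<-Mul2 | r0:27,r1:30,r2:-98,r3:Mul2,r4:3
c19: - | r0:27,r1:30,r2:-98,r3:Mul2,r4:3

STATUS = VALUE -98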